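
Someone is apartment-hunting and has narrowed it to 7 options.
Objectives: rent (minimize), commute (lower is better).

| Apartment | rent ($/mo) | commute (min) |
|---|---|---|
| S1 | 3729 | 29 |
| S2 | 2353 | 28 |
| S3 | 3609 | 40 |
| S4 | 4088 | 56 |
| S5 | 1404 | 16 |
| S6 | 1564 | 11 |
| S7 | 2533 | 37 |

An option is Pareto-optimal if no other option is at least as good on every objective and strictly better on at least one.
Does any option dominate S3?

S2 vs S3: rent 2353≤3609, commute 28≤40 — S2 is at least as good on every objective and strictly better on at least one, so S2 dominates S3.

Yes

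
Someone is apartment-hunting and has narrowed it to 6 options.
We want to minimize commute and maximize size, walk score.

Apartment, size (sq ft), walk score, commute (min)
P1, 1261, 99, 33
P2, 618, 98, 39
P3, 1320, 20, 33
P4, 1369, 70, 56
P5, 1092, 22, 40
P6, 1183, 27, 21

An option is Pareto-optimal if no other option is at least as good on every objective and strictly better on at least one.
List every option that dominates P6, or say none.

none

P1: worse on commute (33 vs 21).
P2: worse on size (618 vs 1183).
P3: worse on walk score (20 vs 27).
P4: worse on commute (56 vs 21).
P5: worse on size (1092 vs 1183).
No option dominates P6.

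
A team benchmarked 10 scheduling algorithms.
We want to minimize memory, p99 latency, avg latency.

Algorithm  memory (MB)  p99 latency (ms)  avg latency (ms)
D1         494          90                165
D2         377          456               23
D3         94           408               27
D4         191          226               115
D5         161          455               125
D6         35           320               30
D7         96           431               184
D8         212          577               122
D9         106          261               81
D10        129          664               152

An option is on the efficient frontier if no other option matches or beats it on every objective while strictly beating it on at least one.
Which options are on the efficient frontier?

D1, D2, D3, D4, D6, D9

D1: not dominated (best p99 latency).
D2: not dominated (best avg latency).
D3: not dominated.
D4: not dominated.
D5: dominated by D3 (memory 94≤161, p99 latency 408≤455, avg latency 27≤125).
D6: not dominated (best memory).
D7: dominated by D3 (memory 94≤96, p99 latency 408≤431, avg latency 27≤184).
D8: dominated by D3 (memory 94≤212, p99 latency 408≤577, avg latency 27≤122).
D9: not dominated.
D10: dominated by D3 (memory 94≤129, p99 latency 408≤664, avg latency 27≤152).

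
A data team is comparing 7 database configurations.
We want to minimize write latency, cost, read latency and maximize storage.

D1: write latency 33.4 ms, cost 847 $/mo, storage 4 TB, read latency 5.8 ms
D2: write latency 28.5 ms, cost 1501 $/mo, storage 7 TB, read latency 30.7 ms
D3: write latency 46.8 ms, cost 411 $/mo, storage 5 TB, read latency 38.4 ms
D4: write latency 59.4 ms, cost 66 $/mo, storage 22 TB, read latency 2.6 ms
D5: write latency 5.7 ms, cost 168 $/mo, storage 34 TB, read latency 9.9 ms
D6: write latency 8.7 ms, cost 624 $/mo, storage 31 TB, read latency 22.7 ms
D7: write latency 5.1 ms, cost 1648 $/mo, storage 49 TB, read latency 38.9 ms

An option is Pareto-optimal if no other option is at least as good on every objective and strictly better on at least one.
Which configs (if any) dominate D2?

D5: write latency 5.7≤28.5, cost 168≤1501, storage 34≥7, read latency 9.9≤30.7 — dominates D2.
D6: write latency 8.7≤28.5, cost 624≤1501, storage 31≥7, read latency 22.7≤30.7 — dominates D2.
Others (D1, D3, D4, D7) are each worse than D2 on at least one objective.

D5, D6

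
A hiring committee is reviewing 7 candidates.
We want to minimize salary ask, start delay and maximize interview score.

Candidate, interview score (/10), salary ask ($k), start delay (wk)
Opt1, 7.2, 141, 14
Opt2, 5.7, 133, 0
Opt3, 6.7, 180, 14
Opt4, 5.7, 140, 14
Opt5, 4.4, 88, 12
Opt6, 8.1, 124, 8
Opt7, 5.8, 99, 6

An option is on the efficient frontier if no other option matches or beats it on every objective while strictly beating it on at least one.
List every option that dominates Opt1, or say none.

Opt6: interview score 8.1≥7.2, salary ask 124≤141, start delay 8≤14 — dominates Opt1.
Others (Opt2, Opt3, Opt4, Opt5, Opt7) are each worse than Opt1 on at least one objective.

Opt6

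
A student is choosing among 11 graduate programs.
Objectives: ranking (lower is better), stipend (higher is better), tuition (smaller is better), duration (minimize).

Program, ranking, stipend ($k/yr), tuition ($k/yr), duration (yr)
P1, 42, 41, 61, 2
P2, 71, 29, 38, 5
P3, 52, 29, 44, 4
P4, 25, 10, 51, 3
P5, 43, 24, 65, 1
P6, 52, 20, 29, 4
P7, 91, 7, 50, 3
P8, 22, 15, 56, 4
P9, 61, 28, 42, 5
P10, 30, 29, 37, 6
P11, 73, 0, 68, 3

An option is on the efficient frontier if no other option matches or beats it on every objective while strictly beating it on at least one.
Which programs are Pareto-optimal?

P1: not dominated (best stipend).
P2: not dominated.
P3: not dominated.
P4: not dominated.
P5: not dominated (best duration).
P6: not dominated (best tuition).
P7: not dominated.
P8: not dominated (best ranking).
P9: not dominated.
P10: not dominated.
P11: dominated by P1 (ranking 42≤73, stipend 41≥0, tuition 61≤68, duration 2≤3).

P1, P2, P3, P4, P5, P6, P7, P8, P9, P10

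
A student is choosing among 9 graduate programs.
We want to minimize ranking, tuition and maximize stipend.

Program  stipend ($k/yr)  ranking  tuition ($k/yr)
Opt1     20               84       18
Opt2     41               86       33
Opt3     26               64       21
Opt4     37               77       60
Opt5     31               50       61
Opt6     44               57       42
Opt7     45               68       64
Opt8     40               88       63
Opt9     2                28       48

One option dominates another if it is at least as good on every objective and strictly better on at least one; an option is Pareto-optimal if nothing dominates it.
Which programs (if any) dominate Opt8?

Opt2, Opt6

Opt2: stipend 41≥40, ranking 86≤88, tuition 33≤63 — dominates Opt8.
Opt6: stipend 44≥40, ranking 57≤88, tuition 42≤63 — dominates Opt8.
Others (Opt1, Opt3, Opt4, Opt5, Opt7, Opt9) are each worse than Opt8 on at least one objective.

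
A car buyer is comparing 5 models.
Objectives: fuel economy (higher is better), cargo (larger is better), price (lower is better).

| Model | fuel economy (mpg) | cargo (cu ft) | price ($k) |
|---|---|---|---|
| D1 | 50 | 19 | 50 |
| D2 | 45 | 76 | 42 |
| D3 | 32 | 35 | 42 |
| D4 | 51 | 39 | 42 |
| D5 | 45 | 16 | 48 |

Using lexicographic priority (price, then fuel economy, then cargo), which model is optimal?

D4

First minimize price: best is 42, kept {D2, D3, D4}.
Then maximize fuel economy: best is 51, kept {D4}.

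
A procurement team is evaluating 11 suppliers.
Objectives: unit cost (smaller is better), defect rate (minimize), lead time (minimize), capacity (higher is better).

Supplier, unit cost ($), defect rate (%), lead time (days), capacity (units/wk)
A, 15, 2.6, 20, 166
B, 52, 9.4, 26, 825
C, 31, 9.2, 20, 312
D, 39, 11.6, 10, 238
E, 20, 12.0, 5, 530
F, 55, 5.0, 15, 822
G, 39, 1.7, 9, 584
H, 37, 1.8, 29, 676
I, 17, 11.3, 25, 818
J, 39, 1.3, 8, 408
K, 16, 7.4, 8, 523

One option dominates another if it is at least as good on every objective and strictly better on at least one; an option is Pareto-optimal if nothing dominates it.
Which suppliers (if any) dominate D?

G, J, K

G: unit cost 39≤39, defect rate 1.7≤11.6, lead time 9≤10, capacity 584≥238 — dominates D.
J: unit cost 39≤39, defect rate 1.3≤11.6, lead time 8≤10, capacity 408≥238 — dominates D.
K: unit cost 16≤39, defect rate 7.4≤11.6, lead time 8≤10, capacity 523≥238 — dominates D.
Others (A, B, C, E, F, H, I) are each worse than D on at least one objective.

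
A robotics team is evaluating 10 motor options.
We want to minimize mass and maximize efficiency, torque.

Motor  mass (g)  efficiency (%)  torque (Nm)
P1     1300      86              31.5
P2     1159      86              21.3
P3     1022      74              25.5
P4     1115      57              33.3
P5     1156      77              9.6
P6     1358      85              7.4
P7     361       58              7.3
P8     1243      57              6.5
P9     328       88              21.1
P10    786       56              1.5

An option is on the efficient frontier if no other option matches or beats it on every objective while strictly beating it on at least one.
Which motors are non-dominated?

P1, P2, P3, P4, P9

P1: not dominated.
P2: not dominated.
P3: not dominated.
P4: not dominated (best torque).
P5: dominated by P9 (mass 328≤1156, efficiency 88≥77, torque 21.1≥9.6).
P6: dominated by P1 (mass 1300≤1358, efficiency 86≥85, torque 31.5≥7.4).
P7: dominated by P9 (mass 328≤361, efficiency 88≥58, torque 21.1≥7.3).
P8: dominated by P2 (mass 1159≤1243, efficiency 86≥57, torque 21.3≥6.5).
P9: not dominated (best mass).
P10: dominated by P7 (mass 361≤786, efficiency 58≥56, torque 7.3≥1.5).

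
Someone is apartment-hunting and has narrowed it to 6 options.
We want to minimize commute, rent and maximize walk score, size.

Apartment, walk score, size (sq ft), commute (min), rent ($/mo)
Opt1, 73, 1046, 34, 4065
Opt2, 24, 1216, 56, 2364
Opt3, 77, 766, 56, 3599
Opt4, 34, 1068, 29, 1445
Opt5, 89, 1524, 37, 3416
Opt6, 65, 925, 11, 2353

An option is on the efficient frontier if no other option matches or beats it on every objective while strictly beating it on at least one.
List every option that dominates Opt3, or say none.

Opt5: walk score 89≥77, size 1524≥766, commute 37≤56, rent 3416≤3599 — dominates Opt3.
Others (Opt1, Opt2, Opt4, Opt6) are each worse than Opt3 on at least one objective.

Opt5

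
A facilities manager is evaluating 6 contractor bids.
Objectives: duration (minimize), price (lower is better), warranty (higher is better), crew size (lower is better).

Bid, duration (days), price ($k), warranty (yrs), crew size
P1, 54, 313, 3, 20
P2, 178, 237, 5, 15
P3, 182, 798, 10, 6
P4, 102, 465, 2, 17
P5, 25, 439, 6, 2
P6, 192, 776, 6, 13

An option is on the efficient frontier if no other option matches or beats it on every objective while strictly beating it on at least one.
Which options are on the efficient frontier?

P1: not dominated.
P2: not dominated (best price).
P3: not dominated (best warranty).
P4: dominated by P5 (duration 25≤102, price 439≤465, warranty 6≥2, crew size 2≤17).
P5: not dominated (best duration).
P6: dominated by P5 (duration 25≤192, price 439≤776, warranty 6≥6, crew size 2≤13).

P1, P2, P3, P5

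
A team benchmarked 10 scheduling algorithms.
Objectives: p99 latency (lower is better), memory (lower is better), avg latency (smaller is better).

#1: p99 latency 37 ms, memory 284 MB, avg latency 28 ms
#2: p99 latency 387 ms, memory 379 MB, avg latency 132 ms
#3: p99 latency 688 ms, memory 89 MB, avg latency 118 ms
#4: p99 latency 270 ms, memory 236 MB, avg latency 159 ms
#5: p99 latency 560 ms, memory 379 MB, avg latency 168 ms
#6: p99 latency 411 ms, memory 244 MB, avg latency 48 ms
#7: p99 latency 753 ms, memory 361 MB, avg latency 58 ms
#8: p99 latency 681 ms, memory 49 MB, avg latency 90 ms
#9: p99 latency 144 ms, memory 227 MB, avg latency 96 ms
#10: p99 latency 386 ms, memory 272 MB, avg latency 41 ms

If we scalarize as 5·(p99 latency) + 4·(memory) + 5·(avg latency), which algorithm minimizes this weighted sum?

#1

#1: 5·37 + 4·284 + 5·28 = 1461
#2: 5·387 + 4·379 + 5·132 = 4111
#3: 5·688 + 4·89 + 5·118 = 4386
#4: 5·270 + 4·236 + 5·159 = 3089
#5: 5·560 + 4·379 + 5·168 = 5156
#6: 5·411 + 4·244 + 5·48 = 3271
#7: 5·753 + 4·361 + 5·58 = 5499
#8: 5·681 + 4·49 + 5·90 = 4051
#9: 5·144 + 4·227 + 5·96 = 2108
#10: 5·386 + 4·272 + 5·41 = 3223
Lowest: #1 at 1461.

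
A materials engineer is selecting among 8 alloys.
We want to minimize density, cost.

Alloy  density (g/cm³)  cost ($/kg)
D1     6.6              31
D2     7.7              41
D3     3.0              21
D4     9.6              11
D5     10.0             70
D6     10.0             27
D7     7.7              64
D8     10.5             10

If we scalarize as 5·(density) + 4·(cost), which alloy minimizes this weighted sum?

D4

D1: 5·6.6 + 4·31 = 157.0
D2: 5·7.7 + 4·41 = 202.5
D3: 5·3.0 + 4·21 = 99.0
D4: 5·9.6 + 4·11 = 92.0
D5: 5·10.0 + 4·70 = 330.0
D6: 5·10.0 + 4·27 = 158.0
D7: 5·7.7 + 4·64 = 294.5
D8: 5·10.5 + 4·10 = 92.5
Lowest: D4 at 92.0.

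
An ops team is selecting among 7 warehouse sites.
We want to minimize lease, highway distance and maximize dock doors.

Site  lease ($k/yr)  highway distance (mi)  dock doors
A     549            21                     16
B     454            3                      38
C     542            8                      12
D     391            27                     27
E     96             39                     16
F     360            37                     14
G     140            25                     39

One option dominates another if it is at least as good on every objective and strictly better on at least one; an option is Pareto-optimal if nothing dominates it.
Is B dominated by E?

E vs B: E is worse on highway distance (39 vs 3), so it does not dominate B.

No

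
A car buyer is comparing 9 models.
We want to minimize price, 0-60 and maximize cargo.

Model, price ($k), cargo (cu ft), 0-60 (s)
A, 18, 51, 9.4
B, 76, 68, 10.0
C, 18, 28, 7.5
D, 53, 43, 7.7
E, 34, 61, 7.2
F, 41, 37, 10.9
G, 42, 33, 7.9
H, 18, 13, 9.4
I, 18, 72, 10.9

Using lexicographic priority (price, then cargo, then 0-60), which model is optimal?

I

First minimize price: best is 18, kept {A, C, H, I}.
Then maximize cargo: best is 72, kept {I}.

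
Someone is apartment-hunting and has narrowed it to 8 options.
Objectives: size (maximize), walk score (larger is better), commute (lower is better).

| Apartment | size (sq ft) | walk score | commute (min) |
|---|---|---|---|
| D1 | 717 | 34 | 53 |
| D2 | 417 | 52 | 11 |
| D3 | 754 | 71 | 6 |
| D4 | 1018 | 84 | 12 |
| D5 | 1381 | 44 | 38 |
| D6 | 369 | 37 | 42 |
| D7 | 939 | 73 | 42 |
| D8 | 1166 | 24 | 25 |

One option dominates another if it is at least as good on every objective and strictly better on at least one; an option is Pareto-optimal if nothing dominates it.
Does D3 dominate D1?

D3 vs D1: size 754≥717, walk score 71≥34, commute 6≤53 — D3 is at least as good on every objective with at least one strict improvement.

Yes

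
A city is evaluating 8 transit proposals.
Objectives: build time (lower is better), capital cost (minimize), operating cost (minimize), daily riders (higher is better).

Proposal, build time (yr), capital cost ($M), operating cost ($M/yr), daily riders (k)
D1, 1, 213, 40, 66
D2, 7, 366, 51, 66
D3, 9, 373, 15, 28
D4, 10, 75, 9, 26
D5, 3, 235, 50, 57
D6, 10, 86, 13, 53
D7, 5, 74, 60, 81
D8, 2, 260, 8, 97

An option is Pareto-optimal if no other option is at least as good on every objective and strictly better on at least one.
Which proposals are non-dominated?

D1: not dominated (best build time).
D2: dominated by D1 (build time 1≤7, capital cost 213≤366, operating cost 40≤51, daily riders 66≥66).
D3: dominated by D8 (build time 2≤9, capital cost 260≤373, operating cost 8≤15, daily riders 97≥28).
D4: not dominated.
D5: dominated by D1 (build time 1≤3, capital cost 213≤235, operating cost 40≤50, daily riders 66≥57).
D6: not dominated.
D7: not dominated (best capital cost).
D8: not dominated (best operating cost).

D1, D4, D6, D7, D8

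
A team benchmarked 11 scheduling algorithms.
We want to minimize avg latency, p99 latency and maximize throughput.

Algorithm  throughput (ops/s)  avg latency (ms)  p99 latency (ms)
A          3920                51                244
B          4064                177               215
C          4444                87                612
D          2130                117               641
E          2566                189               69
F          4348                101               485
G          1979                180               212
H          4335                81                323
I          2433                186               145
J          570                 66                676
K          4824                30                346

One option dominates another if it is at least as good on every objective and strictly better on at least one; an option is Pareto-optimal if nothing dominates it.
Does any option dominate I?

No

A: worse on p99 latency (244 vs 145).
B: worse on p99 latency (215 vs 145).
C: worse on p99 latency (612 vs 145).
D: worse on throughput (2130 vs 2433).
E: worse on avg latency (189 vs 186).
F: worse on p99 latency (485 vs 145).
G: worse on throughput (1979 vs 2433).
H: worse on p99 latency (323 vs 145).
J: worse on throughput (570 vs 2433).
K: worse on p99 latency (346 vs 145).
No option is at least as good as I on every objective and strictly better on one.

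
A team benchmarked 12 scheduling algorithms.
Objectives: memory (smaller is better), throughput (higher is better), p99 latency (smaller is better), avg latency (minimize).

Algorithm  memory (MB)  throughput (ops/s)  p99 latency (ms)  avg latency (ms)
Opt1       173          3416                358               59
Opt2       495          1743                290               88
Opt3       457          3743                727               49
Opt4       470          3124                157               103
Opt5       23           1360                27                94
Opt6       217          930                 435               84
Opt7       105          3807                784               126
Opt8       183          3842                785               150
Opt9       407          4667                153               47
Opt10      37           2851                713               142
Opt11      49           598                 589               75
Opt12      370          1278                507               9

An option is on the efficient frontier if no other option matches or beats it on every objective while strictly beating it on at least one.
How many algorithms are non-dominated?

Opt1: not dominated.
Opt2: dominated by Opt9 (memory 407≤495, throughput 4667≥1743, p99 latency 153≤290, avg latency 47≤88).
Opt3: dominated by Opt9 (memory 407≤457, throughput 4667≥3743, p99 latency 153≤727, avg latency 47≤49).
Opt4: dominated by Opt9 (memory 407≤470, throughput 4667≥3124, p99 latency 153≤157, avg latency 47≤103).
Opt5: not dominated (best memory).
Opt6: dominated by Opt1 (memory 173≤217, throughput 3416≥930, p99 latency 358≤435, avg latency 59≤84).
Opt7: not dominated.
Opt8: not dominated.
Opt9: not dominated (best throughput).
Opt10: not dominated.
Opt11: not dominated.
Opt12: not dominated (best avg latency).
Pareto-optimal: Opt1, Opt5, Opt7, Opt8, Opt9, Opt10, Opt11, Opt12 → 8.

8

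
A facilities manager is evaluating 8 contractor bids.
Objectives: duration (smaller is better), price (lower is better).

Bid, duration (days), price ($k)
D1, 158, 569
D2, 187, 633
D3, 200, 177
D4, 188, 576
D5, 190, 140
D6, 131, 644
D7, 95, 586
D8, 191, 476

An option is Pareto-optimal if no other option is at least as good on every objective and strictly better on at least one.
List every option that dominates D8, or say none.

D5

D5: duration 190≤191, price 140≤476 — dominates D8.
Others (D1, D2, D3, D4, D6, D7) are each worse than D8 on at least one objective.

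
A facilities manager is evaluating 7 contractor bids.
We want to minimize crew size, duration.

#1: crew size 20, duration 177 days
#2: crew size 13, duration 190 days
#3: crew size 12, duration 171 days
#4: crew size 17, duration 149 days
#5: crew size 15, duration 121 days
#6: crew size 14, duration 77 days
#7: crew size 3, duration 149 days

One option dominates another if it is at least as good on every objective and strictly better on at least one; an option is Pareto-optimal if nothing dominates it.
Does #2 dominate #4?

No

#2 vs #4: #2 is worse on duration (190 vs 149), so it does not dominate #4.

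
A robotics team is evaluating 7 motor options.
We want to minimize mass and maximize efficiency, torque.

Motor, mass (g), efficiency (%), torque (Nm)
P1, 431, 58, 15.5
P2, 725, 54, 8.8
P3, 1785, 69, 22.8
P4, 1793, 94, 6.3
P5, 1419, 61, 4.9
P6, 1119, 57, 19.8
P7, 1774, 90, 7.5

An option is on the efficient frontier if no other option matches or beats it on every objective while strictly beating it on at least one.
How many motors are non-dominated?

6

P1: not dominated (best mass).
P2: dominated by P1 (mass 431≤725, efficiency 58≥54, torque 15.5≥8.8).
P3: not dominated (best torque).
P4: not dominated (best efficiency).
P5: not dominated.
P6: not dominated.
P7: not dominated.
Pareto-optimal: P1, P3, P4, P5, P6, P7 → 6.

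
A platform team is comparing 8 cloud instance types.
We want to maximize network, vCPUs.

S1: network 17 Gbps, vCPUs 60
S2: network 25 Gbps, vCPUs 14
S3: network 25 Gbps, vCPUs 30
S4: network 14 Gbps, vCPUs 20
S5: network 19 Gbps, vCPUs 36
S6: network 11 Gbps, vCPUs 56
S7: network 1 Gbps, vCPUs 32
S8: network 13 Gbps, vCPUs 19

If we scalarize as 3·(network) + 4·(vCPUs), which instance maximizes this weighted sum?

S1: 3·17 + 4·60 = 291
S2: 3·25 + 4·14 = 131
S3: 3·25 + 4·30 = 195
S4: 3·14 + 4·20 = 122
S5: 3·19 + 4·36 = 201
S6: 3·11 + 4·56 = 257
S7: 3·1 + 4·32 = 131
S8: 3·13 + 4·19 = 115
Highest: S1 at 291.

S1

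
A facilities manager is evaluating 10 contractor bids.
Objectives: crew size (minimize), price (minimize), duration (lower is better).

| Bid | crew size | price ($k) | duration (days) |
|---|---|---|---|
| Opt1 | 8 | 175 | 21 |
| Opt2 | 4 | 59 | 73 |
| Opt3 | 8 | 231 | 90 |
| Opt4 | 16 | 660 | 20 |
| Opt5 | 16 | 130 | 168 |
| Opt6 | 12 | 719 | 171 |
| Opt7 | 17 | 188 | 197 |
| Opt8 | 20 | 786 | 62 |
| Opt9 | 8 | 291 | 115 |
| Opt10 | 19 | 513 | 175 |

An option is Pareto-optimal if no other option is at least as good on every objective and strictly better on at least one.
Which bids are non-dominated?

Opt1, Opt2, Opt4

Opt1: not dominated.
Opt2: not dominated (best crew size).
Opt3: dominated by Opt1 (crew size 8≤8, price 175≤231, duration 21≤90).
Opt4: not dominated (best duration).
Opt5: dominated by Opt2 (crew size 4≤16, price 59≤130, duration 73≤168).
Opt6: dominated by Opt1 (crew size 8≤12, price 175≤719, duration 21≤171).
Opt7: dominated by Opt1 (crew size 8≤17, price 175≤188, duration 21≤197).
Opt8: dominated by Opt1 (crew size 8≤20, price 175≤786, duration 21≤62).
Opt9: dominated by Opt1 (crew size 8≤8, price 175≤291, duration 21≤115).
Opt10: dominated by Opt1 (crew size 8≤19, price 175≤513, duration 21≤175).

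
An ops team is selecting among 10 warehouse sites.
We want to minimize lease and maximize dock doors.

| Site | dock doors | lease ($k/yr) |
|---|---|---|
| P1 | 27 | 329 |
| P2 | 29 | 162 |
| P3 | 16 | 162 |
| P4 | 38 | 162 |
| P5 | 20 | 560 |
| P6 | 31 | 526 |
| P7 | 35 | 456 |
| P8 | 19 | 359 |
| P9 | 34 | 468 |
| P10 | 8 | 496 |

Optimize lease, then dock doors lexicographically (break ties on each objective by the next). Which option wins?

P4

First minimize lease: best is 162, kept {P2, P3, P4}.
Then maximize dock doors: best is 38, kept {P4}.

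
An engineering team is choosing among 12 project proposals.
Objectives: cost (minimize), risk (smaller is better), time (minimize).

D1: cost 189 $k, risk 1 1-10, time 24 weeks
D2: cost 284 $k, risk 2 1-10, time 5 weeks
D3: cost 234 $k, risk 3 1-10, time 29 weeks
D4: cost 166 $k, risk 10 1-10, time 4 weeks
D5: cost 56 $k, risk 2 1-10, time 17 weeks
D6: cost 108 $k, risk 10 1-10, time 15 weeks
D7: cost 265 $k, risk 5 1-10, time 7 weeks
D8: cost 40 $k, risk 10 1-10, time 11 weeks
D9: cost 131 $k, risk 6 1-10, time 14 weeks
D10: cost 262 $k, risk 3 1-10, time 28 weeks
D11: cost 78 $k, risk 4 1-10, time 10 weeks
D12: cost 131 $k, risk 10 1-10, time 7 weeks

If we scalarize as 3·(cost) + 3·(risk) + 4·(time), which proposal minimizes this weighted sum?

D8

D1: 3·189 + 3·1 + 4·24 = 666
D2: 3·284 + 3·2 + 4·5 = 878
D3: 3·234 + 3·3 + 4·29 = 827
D4: 3·166 + 3·10 + 4·4 = 544
D5: 3·56 + 3·2 + 4·17 = 242
D6: 3·108 + 3·10 + 4·15 = 414
D7: 3·265 + 3·5 + 4·7 = 838
D8: 3·40 + 3·10 + 4·11 = 194
D9: 3·131 + 3·6 + 4·14 = 467
D10: 3·262 + 3·3 + 4·28 = 907
D11: 3·78 + 3·4 + 4·10 = 286
D12: 3·131 + 3·10 + 4·7 = 451
Lowest: D8 at 194.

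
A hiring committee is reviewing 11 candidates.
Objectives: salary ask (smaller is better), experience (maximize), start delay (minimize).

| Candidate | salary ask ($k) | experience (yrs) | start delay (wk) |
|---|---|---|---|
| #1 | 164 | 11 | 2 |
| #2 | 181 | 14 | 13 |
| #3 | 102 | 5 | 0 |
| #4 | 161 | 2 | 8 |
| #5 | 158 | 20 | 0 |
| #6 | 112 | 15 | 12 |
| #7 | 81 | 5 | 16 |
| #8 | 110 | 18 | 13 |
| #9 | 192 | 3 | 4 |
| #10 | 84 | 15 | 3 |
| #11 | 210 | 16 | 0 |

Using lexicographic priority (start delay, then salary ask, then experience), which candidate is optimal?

First minimize start delay: best is 0, kept {#3, #5, #11}.
Then minimize salary ask: best is 102, kept {#3}.

#3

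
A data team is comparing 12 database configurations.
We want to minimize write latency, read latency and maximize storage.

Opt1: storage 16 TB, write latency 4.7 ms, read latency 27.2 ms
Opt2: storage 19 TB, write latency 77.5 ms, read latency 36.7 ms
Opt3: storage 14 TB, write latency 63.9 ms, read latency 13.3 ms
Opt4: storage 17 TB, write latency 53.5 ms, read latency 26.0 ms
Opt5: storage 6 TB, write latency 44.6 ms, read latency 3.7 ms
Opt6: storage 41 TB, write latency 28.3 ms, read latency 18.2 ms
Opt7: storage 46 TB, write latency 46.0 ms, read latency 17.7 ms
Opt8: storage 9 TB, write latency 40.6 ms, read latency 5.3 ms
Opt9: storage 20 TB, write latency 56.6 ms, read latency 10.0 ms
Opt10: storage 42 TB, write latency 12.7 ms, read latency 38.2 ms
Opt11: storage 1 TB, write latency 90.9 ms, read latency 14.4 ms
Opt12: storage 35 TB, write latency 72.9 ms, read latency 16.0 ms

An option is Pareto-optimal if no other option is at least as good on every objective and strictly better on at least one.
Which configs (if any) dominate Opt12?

Opt1: worse on storage (16 vs 35).
Opt2: worse on storage (19 vs 35).
Opt3: worse on storage (14 vs 35).
Opt4: worse on storage (17 vs 35).
Opt5: worse on storage (6 vs 35).
Opt6: worse on read latency (18.2 vs 16.0).
Opt7: worse on read latency (17.7 vs 16.0).
Opt8: worse on storage (9 vs 35).
Opt9: worse on storage (20 vs 35).
Opt10: worse on read latency (38.2 vs 16.0).
Opt11: worse on storage (1 vs 35).
No option dominates Opt12.

none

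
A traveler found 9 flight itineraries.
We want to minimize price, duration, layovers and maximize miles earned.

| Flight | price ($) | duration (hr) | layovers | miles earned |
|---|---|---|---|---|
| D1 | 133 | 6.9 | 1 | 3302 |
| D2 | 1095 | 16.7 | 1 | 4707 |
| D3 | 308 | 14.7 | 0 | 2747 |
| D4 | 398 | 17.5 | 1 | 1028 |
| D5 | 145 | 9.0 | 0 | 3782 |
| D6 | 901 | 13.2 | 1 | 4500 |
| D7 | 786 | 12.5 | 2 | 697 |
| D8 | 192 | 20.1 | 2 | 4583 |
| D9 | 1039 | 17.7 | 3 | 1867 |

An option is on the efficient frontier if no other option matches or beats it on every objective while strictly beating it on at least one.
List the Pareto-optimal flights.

D1: not dominated (best price).
D2: not dominated (best miles earned).
D3: dominated by D5 (price 145≤308, duration 9.0≤14.7, layovers 0≤0, miles earned 3782≥2747).
D4: dominated by D1 (price 133≤398, duration 6.9≤17.5, layovers 1≤1, miles earned 3302≥1028).
D5: not dominated.
D6: not dominated.
D7: dominated by D1 (price 133≤786, duration 6.9≤12.5, layovers 1≤2, miles earned 3302≥697).
D8: not dominated.
D9: dominated by D1 (price 133≤1039, duration 6.9≤17.7, layovers 1≤3, miles earned 3302≥1867).

D1, D2, D5, D6, D8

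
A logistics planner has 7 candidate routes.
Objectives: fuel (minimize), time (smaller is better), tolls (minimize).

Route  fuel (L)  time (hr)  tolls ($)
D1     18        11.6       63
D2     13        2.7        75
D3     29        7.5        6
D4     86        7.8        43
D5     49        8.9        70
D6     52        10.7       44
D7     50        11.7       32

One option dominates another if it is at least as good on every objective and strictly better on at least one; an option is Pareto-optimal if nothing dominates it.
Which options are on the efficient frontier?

D1: not dominated.
D2: not dominated (best fuel).
D3: not dominated (best tolls).
D4: dominated by D3 (fuel 29≤86, time 7.5≤7.8, tolls 6≤43).
D5: dominated by D3 (fuel 29≤49, time 7.5≤8.9, tolls 6≤70).
D6: dominated by D3 (fuel 29≤52, time 7.5≤10.7, tolls 6≤44).
D7: dominated by D3 (fuel 29≤50, time 7.5≤11.7, tolls 6≤32).

D1, D2, D3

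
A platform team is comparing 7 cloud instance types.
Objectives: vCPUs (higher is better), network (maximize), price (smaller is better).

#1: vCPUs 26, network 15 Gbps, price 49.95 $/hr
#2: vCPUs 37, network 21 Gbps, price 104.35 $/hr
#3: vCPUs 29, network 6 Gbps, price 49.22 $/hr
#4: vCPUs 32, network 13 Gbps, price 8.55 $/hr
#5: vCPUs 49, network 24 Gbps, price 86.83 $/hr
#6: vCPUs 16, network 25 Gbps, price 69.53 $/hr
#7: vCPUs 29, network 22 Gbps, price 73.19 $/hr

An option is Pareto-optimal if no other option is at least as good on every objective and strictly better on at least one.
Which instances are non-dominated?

#1: not dominated.
#2: dominated by #5 (vCPUs 49≥37, network 24≥21, price 86.83≤104.35).
#3: dominated by #4 (vCPUs 32≥29, network 13≥6, price 8.55≤49.22).
#4: not dominated (best price).
#5: not dominated (best vCPUs).
#6: not dominated (best network).
#7: not dominated.

#1, #4, #5, #6, #7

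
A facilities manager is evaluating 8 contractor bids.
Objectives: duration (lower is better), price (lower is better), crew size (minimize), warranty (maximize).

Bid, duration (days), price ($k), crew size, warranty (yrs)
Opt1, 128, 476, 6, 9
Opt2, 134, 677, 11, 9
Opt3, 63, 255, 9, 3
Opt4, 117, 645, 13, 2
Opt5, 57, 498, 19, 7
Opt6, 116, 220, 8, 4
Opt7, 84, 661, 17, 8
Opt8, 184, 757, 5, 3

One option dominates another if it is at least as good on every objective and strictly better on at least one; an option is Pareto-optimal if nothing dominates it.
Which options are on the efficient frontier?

Opt1, Opt3, Opt5, Opt6, Opt7, Opt8

Opt1: not dominated.
Opt2: dominated by Opt1 (duration 128≤134, price 476≤677, crew size 6≤11, warranty 9≥9).
Opt3: not dominated.
Opt4: dominated by Opt3 (duration 63≤117, price 255≤645, crew size 9≤13, warranty 3≥2).
Opt5: not dominated (best duration).
Opt6: not dominated (best price).
Opt7: not dominated.
Opt8: not dominated (best crew size).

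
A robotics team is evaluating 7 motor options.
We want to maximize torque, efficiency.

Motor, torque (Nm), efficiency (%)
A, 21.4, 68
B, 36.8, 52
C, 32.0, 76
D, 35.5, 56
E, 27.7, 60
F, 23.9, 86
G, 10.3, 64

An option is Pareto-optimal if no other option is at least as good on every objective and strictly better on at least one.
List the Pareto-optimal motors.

A: dominated by C (torque 32.0≥21.4, efficiency 76≥68).
B: not dominated (best torque).
C: not dominated.
D: not dominated.
E: dominated by C (torque 32.0≥27.7, efficiency 76≥60).
F: not dominated (best efficiency).
G: dominated by A (torque 21.4≥10.3, efficiency 68≥64).

B, C, D, F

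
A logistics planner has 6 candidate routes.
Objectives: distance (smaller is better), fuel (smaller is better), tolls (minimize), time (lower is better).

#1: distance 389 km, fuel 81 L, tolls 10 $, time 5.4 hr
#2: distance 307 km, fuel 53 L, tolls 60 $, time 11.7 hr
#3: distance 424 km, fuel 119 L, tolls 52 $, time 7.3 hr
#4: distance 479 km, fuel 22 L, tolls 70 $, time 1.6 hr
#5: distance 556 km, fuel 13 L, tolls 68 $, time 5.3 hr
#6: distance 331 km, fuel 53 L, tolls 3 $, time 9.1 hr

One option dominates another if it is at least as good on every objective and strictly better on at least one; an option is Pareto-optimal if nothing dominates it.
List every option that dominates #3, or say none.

#1

#1: distance 389≤424, fuel 81≤119, tolls 10≤52, time 5.4≤7.3 — dominates #3.
Others (#2, #4, #5, #6) are each worse than #3 on at least one objective.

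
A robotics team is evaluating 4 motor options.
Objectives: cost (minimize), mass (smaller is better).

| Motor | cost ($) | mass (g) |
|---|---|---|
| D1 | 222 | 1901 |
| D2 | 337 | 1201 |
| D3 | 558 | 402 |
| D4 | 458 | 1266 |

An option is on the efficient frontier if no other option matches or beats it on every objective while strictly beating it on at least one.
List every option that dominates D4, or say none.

D2: cost 337≤458, mass 1201≤1266 — dominates D4.
Others (D1, D3) are each worse than D4 on at least one objective.

D2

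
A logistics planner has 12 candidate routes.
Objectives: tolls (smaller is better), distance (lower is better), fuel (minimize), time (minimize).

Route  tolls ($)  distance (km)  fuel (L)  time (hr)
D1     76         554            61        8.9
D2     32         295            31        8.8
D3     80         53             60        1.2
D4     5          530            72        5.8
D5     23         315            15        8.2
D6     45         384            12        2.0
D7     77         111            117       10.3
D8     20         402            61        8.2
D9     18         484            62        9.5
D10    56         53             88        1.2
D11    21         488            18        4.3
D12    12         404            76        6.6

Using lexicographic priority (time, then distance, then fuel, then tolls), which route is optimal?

First minimize time: best is 1.2, kept {D3, D10}.
Then minimize distance: best is 53, kept {D3, D10}.
Then minimize fuel: best is 60, kept {D3}.

D3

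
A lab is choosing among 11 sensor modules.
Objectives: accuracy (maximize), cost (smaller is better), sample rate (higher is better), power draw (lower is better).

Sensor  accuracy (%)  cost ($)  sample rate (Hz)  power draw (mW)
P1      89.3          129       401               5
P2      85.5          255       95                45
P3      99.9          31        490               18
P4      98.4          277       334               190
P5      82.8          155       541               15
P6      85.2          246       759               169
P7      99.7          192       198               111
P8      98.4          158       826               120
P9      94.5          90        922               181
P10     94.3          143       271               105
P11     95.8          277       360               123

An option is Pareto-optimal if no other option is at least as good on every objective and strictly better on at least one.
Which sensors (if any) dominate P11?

P3: accuracy 99.9≥95.8, cost 31≤277, sample rate 490≥360, power draw 18≤123 — dominates P11.
P8: accuracy 98.4≥95.8, cost 158≤277, sample rate 826≥360, power draw 120≤123 — dominates P11.
Others (P1, P2, P4, P5, P6, P7, P9, P10) are each worse than P11 on at least one objective.

P3, P8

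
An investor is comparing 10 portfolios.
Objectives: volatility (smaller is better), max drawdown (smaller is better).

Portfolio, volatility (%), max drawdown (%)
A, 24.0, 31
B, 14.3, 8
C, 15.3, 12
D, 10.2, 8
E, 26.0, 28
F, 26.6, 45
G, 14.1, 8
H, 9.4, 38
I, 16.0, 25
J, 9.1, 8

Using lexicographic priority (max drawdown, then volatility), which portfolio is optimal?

First minimize max drawdown: best is 8, kept {B, D, G, J}.
Then minimize volatility: best is 9.1, kept {J}.

J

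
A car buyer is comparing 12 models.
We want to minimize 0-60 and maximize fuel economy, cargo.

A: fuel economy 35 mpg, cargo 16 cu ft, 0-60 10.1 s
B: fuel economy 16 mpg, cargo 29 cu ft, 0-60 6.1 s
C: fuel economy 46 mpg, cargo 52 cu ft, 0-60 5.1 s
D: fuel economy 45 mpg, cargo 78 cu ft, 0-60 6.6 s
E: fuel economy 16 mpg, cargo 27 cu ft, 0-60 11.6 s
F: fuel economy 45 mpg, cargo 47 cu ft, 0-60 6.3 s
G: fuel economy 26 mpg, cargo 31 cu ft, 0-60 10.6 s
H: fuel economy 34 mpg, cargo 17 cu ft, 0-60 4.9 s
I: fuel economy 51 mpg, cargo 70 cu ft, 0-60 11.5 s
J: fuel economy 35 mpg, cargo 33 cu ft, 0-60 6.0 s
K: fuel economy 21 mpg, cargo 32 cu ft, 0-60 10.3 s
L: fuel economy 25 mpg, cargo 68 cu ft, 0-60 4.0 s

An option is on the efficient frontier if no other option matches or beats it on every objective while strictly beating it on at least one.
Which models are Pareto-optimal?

A: dominated by C (fuel economy 46≥35, cargo 52≥16, 0-60 5.1≤10.1).
B: dominated by C (fuel economy 46≥16, cargo 52≥29, 0-60 5.1≤6.1).
C: not dominated.
D: not dominated (best cargo).
E: dominated by B (fuel economy 16≥16, cargo 29≥27, 0-60 6.1≤11.6).
F: dominated by C (fuel economy 46≥45, cargo 52≥47, 0-60 5.1≤6.3).
G: dominated by C (fuel economy 46≥26, cargo 52≥31, 0-60 5.1≤10.6).
H: not dominated.
I: not dominated (best fuel economy).
J: dominated by C (fuel economy 46≥35, cargo 52≥33, 0-60 5.1≤6.0).
K: dominated by C (fuel economy 46≥21, cargo 52≥32, 0-60 5.1≤10.3).
L: not dominated (best 0-60).

C, D, H, I, L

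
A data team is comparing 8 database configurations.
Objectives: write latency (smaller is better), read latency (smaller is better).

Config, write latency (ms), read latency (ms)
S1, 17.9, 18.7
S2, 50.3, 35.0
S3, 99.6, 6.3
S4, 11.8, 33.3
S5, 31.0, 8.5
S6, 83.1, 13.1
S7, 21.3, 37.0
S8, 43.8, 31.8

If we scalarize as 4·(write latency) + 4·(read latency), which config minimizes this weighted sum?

S1

S1: 4·17.9 + 4·18.7 = 146.4
S2: 4·50.3 + 4·35.0 = 341.2
S3: 4·99.6 + 4·6.3 = 423.6
S4: 4·11.8 + 4·33.3 = 180.4
S5: 4·31.0 + 4·8.5 = 158.0
S6: 4·83.1 + 4·13.1 = 384.8
S7: 4·21.3 + 4·37.0 = 233.2
S8: 4·43.8 + 4·31.8 = 302.4
Lowest: S1 at 146.4.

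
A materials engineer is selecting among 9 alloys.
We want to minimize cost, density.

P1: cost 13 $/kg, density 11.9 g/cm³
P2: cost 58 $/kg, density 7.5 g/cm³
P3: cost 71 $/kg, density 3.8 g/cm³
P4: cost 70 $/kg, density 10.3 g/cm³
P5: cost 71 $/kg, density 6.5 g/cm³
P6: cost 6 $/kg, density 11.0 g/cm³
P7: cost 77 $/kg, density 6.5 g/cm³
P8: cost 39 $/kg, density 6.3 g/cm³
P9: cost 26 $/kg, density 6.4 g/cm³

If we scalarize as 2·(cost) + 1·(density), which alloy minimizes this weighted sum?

P6

P1: 2·13 + 1·11.9 = 37.9
P2: 2·58 + 1·7.5 = 123.5
P3: 2·71 + 1·3.8 = 145.8
P4: 2·70 + 1·10.3 = 150.3
P5: 2·71 + 1·6.5 = 148.5
P6: 2·6 + 1·11.0 = 23.0
P7: 2·77 + 1·6.5 = 160.5
P8: 2·39 + 1·6.3 = 84.3
P9: 2·26 + 1·6.4 = 58.4
Lowest: P6 at 23.0.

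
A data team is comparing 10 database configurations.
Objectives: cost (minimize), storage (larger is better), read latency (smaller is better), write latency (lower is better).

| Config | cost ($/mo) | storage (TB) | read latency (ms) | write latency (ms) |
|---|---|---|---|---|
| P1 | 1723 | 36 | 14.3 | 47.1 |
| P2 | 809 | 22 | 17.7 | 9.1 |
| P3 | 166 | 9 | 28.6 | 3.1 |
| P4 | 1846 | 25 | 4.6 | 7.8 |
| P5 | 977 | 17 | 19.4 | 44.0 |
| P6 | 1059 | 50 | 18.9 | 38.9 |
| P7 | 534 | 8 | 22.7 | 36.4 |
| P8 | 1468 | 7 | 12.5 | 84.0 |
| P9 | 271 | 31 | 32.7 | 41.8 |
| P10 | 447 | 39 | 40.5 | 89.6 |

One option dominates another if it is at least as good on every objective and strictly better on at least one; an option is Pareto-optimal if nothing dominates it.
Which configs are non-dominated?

P1, P2, P3, P4, P6, P7, P8, P9, P10

P1: not dominated.
P2: not dominated.
P3: not dominated (best cost).
P4: not dominated (best read latency).
P5: dominated by P2 (cost 809≤977, storage 22≥17, read latency 17.7≤19.4, write latency 9.1≤44.0).
P6: not dominated (best storage).
P7: not dominated.
P8: not dominated.
P9: not dominated.
P10: not dominated.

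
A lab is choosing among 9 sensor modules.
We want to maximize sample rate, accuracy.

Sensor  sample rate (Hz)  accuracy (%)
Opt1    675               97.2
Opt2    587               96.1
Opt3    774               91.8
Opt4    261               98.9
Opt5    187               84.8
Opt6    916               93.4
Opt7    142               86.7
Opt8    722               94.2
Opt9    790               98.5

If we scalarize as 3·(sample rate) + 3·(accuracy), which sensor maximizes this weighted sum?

Opt6

Opt1: 3·675 + 3·97.2 = 2316.6
Opt2: 3·587 + 3·96.1 = 2049.3
Opt3: 3·774 + 3·91.8 = 2597.4
Opt4: 3·261 + 3·98.9 = 1079.7
Opt5: 3·187 + 3·84.8 = 815.4
Opt6: 3·916 + 3·93.4 = 3028.2
Opt7: 3·142 + 3·86.7 = 686.1
Opt8: 3·722 + 3·94.2 = 2448.6
Opt9: 3·790 + 3·98.5 = 2665.5
Highest: Opt6 at 3028.2.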